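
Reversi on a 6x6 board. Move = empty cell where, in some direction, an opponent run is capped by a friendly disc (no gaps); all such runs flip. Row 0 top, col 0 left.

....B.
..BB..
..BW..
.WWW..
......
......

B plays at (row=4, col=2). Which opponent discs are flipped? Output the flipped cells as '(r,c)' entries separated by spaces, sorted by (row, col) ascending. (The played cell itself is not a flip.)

Answer: (3,2)

Derivation:
Dir NW: opp run (3,1), next='.' -> no flip
Dir N: opp run (3,2) capped by B -> flip
Dir NE: opp run (3,3), next='.' -> no flip
Dir W: first cell '.' (not opp) -> no flip
Dir E: first cell '.' (not opp) -> no flip
Dir SW: first cell '.' (not opp) -> no flip
Dir S: first cell '.' (not opp) -> no flip
Dir SE: first cell '.' (not opp) -> no flip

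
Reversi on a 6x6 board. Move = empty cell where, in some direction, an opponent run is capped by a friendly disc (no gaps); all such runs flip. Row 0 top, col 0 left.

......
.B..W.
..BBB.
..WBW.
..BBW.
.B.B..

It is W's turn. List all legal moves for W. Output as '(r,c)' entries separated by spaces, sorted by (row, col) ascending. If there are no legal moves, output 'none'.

Answer: (0,0) (1,2) (4,1) (5,2) (5,4)

Derivation:
(0,0): flips 3 -> legal
(0,1): no bracket -> illegal
(0,2): no bracket -> illegal
(1,0): no bracket -> illegal
(1,2): flips 2 -> legal
(1,3): no bracket -> illegal
(1,5): no bracket -> illegal
(2,0): no bracket -> illegal
(2,1): no bracket -> illegal
(2,5): no bracket -> illegal
(3,1): no bracket -> illegal
(3,5): no bracket -> illegal
(4,0): no bracket -> illegal
(4,1): flips 2 -> legal
(5,0): no bracket -> illegal
(5,2): flips 2 -> legal
(5,4): flips 1 -> legal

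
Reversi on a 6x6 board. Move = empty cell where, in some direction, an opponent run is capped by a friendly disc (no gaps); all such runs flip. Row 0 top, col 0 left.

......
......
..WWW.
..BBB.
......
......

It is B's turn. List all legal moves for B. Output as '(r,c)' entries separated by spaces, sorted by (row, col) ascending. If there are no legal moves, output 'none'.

Answer: (1,1) (1,2) (1,3) (1,4) (1,5)

Derivation:
(1,1): flips 1 -> legal
(1,2): flips 2 -> legal
(1,3): flips 1 -> legal
(1,4): flips 2 -> legal
(1,5): flips 1 -> legal
(2,1): no bracket -> illegal
(2,5): no bracket -> illegal
(3,1): no bracket -> illegal
(3,5): no bracket -> illegal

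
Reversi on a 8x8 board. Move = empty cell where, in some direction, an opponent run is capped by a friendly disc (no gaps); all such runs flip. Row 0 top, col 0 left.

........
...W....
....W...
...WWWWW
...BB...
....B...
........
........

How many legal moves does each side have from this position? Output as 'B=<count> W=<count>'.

Answer: B=5 W=4

Derivation:
-- B to move --
(0,2): no bracket -> illegal
(0,3): no bracket -> illegal
(0,4): no bracket -> illegal
(1,2): no bracket -> illegal
(1,4): flips 2 -> legal
(1,5): no bracket -> illegal
(2,2): flips 1 -> legal
(2,3): flips 1 -> legal
(2,5): flips 1 -> legal
(2,6): flips 1 -> legal
(2,7): no bracket -> illegal
(3,2): no bracket -> illegal
(4,2): no bracket -> illegal
(4,5): no bracket -> illegal
(4,6): no bracket -> illegal
(4,7): no bracket -> illegal
B mobility = 5
-- W to move --
(3,2): no bracket -> illegal
(4,2): no bracket -> illegal
(4,5): no bracket -> illegal
(5,2): flips 1 -> legal
(5,3): flips 2 -> legal
(5,5): flips 1 -> legal
(6,3): no bracket -> illegal
(6,4): flips 2 -> legal
(6,5): no bracket -> illegal
W mobility = 4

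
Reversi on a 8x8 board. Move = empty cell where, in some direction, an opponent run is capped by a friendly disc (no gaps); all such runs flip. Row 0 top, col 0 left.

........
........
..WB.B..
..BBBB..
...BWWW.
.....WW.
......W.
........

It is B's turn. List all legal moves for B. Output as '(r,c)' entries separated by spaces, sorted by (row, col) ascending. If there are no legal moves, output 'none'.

(1,1): flips 1 -> legal
(1,2): flips 1 -> legal
(1,3): no bracket -> illegal
(2,1): flips 1 -> legal
(3,1): no bracket -> illegal
(3,6): no bracket -> illegal
(3,7): no bracket -> illegal
(4,7): flips 3 -> legal
(5,3): flips 1 -> legal
(5,4): flips 1 -> legal
(5,7): flips 1 -> legal
(6,4): no bracket -> illegal
(6,5): flips 2 -> legal
(6,7): flips 2 -> legal
(7,5): no bracket -> illegal
(7,6): no bracket -> illegal
(7,7): flips 3 -> legal

Answer: (1,1) (1,2) (2,1) (4,7) (5,3) (5,4) (5,7) (6,5) (6,7) (7,7)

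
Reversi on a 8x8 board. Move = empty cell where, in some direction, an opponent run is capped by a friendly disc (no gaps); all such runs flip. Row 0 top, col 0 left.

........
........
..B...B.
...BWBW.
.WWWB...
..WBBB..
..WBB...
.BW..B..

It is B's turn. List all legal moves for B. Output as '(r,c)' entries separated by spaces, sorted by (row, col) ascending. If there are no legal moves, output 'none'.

(2,3): no bracket -> illegal
(2,4): flips 1 -> legal
(2,5): no bracket -> illegal
(2,7): no bracket -> illegal
(3,0): flips 2 -> legal
(3,1): flips 1 -> legal
(3,2): flips 1 -> legal
(3,7): flips 1 -> legal
(4,0): flips 3 -> legal
(4,5): no bracket -> illegal
(4,6): flips 1 -> legal
(4,7): no bracket -> illegal
(5,0): no bracket -> illegal
(5,1): flips 2 -> legal
(6,1): flips 1 -> legal
(7,3): flips 1 -> legal

Answer: (2,4) (3,0) (3,1) (3,2) (3,7) (4,0) (4,6) (5,1) (6,1) (7,3)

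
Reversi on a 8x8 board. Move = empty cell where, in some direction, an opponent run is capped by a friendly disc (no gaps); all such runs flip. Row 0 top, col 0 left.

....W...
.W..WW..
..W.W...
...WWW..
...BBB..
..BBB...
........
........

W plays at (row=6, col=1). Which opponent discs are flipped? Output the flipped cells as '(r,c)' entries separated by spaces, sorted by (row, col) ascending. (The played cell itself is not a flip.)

Answer: (4,3) (5,2)

Derivation:
Dir NW: first cell '.' (not opp) -> no flip
Dir N: first cell '.' (not opp) -> no flip
Dir NE: opp run (5,2) (4,3) capped by W -> flip
Dir W: first cell '.' (not opp) -> no flip
Dir E: first cell '.' (not opp) -> no flip
Dir SW: first cell '.' (not opp) -> no flip
Dir S: first cell '.' (not opp) -> no flip
Dir SE: first cell '.' (not opp) -> no flip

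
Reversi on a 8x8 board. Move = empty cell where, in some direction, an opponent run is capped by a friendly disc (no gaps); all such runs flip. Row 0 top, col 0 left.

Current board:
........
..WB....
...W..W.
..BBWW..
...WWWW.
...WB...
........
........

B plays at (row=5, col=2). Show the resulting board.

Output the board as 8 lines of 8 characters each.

Place B at (5,2); scan 8 dirs for brackets.
Dir NW: first cell '.' (not opp) -> no flip
Dir N: first cell '.' (not opp) -> no flip
Dir NE: opp run (4,3) (3,4), next='.' -> no flip
Dir W: first cell '.' (not opp) -> no flip
Dir E: opp run (5,3) capped by B -> flip
Dir SW: first cell '.' (not opp) -> no flip
Dir S: first cell '.' (not opp) -> no flip
Dir SE: first cell '.' (not opp) -> no flip
All flips: (5,3)

Answer: ........
..WB....
...W..W.
..BBWW..
...WWWW.
..BBB...
........
........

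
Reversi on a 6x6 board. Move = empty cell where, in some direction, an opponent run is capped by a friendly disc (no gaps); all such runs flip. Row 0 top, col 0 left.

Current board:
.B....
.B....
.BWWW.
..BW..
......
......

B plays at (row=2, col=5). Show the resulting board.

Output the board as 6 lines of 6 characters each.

Answer: .B....
.B....
.BBBBB
..BW..
......
......

Derivation:
Place B at (2,5); scan 8 dirs for brackets.
Dir NW: first cell '.' (not opp) -> no flip
Dir N: first cell '.' (not opp) -> no flip
Dir NE: edge -> no flip
Dir W: opp run (2,4) (2,3) (2,2) capped by B -> flip
Dir E: edge -> no flip
Dir SW: first cell '.' (not opp) -> no flip
Dir S: first cell '.' (not opp) -> no flip
Dir SE: edge -> no flip
All flips: (2,2) (2,3) (2,4)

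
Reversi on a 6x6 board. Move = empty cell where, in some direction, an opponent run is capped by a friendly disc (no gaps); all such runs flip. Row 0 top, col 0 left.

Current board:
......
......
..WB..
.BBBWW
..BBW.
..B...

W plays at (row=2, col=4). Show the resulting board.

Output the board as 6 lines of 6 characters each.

Answer: ......
......
..WWW.
.BBBWW
..BBW.
..B...

Derivation:
Place W at (2,4); scan 8 dirs for brackets.
Dir NW: first cell '.' (not opp) -> no flip
Dir N: first cell '.' (not opp) -> no flip
Dir NE: first cell '.' (not opp) -> no flip
Dir W: opp run (2,3) capped by W -> flip
Dir E: first cell '.' (not opp) -> no flip
Dir SW: opp run (3,3) (4,2), next='.' -> no flip
Dir S: first cell 'W' (not opp) -> no flip
Dir SE: first cell 'W' (not opp) -> no flip
All flips: (2,3)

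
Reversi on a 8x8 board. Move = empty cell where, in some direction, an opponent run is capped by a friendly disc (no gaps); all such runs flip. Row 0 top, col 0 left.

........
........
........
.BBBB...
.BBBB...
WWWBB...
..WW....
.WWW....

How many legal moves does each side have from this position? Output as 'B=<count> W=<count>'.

Answer: B=3 W=9

Derivation:
-- B to move --
(4,0): no bracket -> illegal
(6,0): flips 1 -> legal
(6,1): flips 2 -> legal
(6,4): no bracket -> illegal
(7,0): no bracket -> illegal
(7,4): flips 2 -> legal
B mobility = 3
-- W to move --
(2,0): no bracket -> illegal
(2,1): flips 2 -> legal
(2,2): flips 2 -> legal
(2,3): flips 5 -> legal
(2,4): flips 2 -> legal
(2,5): flips 2 -> legal
(3,0): flips 1 -> legal
(3,5): flips 2 -> legal
(4,0): no bracket -> illegal
(4,5): flips 1 -> legal
(5,5): flips 2 -> legal
(6,4): no bracket -> illegal
(6,5): no bracket -> illegal
W mobility = 9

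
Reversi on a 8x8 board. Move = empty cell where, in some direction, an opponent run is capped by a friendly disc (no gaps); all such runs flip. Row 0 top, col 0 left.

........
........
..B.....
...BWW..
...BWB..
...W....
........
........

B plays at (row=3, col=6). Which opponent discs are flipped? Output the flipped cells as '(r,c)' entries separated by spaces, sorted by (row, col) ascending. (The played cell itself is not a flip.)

Answer: (3,4) (3,5)

Derivation:
Dir NW: first cell '.' (not opp) -> no flip
Dir N: first cell '.' (not opp) -> no flip
Dir NE: first cell '.' (not opp) -> no flip
Dir W: opp run (3,5) (3,4) capped by B -> flip
Dir E: first cell '.' (not opp) -> no flip
Dir SW: first cell 'B' (not opp) -> no flip
Dir S: first cell '.' (not opp) -> no flip
Dir SE: first cell '.' (not opp) -> no flip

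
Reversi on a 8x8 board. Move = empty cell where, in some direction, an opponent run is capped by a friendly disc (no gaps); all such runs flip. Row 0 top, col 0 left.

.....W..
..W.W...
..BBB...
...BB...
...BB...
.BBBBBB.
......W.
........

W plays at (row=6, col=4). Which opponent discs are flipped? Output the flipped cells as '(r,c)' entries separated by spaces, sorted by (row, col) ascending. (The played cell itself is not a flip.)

Dir NW: opp run (5,3), next='.' -> no flip
Dir N: opp run (5,4) (4,4) (3,4) (2,4) capped by W -> flip
Dir NE: opp run (5,5), next='.' -> no flip
Dir W: first cell '.' (not opp) -> no flip
Dir E: first cell '.' (not opp) -> no flip
Dir SW: first cell '.' (not opp) -> no flip
Dir S: first cell '.' (not opp) -> no flip
Dir SE: first cell '.' (not opp) -> no flip

Answer: (2,4) (3,4) (4,4) (5,4)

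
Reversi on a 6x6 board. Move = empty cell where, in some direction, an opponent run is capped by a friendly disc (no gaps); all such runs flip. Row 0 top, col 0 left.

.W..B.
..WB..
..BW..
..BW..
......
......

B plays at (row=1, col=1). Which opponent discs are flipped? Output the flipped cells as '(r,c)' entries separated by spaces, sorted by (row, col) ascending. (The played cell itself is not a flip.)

Dir NW: first cell '.' (not opp) -> no flip
Dir N: opp run (0,1), next=edge -> no flip
Dir NE: first cell '.' (not opp) -> no flip
Dir W: first cell '.' (not opp) -> no flip
Dir E: opp run (1,2) capped by B -> flip
Dir SW: first cell '.' (not opp) -> no flip
Dir S: first cell '.' (not opp) -> no flip
Dir SE: first cell 'B' (not opp) -> no flip

Answer: (1,2)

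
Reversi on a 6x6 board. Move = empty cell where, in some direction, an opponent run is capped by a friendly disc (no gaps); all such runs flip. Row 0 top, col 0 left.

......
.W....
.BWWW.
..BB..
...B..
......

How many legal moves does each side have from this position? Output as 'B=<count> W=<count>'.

Answer: B=7 W=6

Derivation:
-- B to move --
(0,0): flips 2 -> legal
(0,1): flips 1 -> legal
(0,2): no bracket -> illegal
(1,0): no bracket -> illegal
(1,2): flips 1 -> legal
(1,3): flips 1 -> legal
(1,4): flips 1 -> legal
(1,5): flips 1 -> legal
(2,0): no bracket -> illegal
(2,5): flips 3 -> legal
(3,1): no bracket -> illegal
(3,4): no bracket -> illegal
(3,5): no bracket -> illegal
B mobility = 7
-- W to move --
(1,0): no bracket -> illegal
(1,2): no bracket -> illegal
(2,0): flips 1 -> legal
(3,0): no bracket -> illegal
(3,1): flips 1 -> legal
(3,4): no bracket -> illegal
(4,1): flips 1 -> legal
(4,2): flips 2 -> legal
(4,4): flips 1 -> legal
(5,2): no bracket -> illegal
(5,3): flips 2 -> legal
(5,4): no bracket -> illegal
W mobility = 6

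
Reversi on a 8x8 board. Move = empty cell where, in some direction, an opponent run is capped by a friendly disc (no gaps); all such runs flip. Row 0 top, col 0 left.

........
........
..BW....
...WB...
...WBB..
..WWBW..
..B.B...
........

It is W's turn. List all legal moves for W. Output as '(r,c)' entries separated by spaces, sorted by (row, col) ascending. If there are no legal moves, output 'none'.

Answer: (1,1) (2,1) (2,5) (3,5) (4,6) (5,6) (6,5) (7,1) (7,2) (7,3) (7,5)

Derivation:
(1,1): flips 1 -> legal
(1,2): no bracket -> illegal
(1,3): no bracket -> illegal
(2,1): flips 1 -> legal
(2,4): no bracket -> illegal
(2,5): flips 1 -> legal
(3,1): no bracket -> illegal
(3,2): no bracket -> illegal
(3,5): flips 3 -> legal
(3,6): no bracket -> illegal
(4,6): flips 2 -> legal
(5,1): no bracket -> illegal
(5,6): flips 2 -> legal
(6,1): no bracket -> illegal
(6,3): no bracket -> illegal
(6,5): flips 1 -> legal
(7,1): flips 1 -> legal
(7,2): flips 1 -> legal
(7,3): flips 1 -> legal
(7,4): no bracket -> illegal
(7,5): flips 1 -> legal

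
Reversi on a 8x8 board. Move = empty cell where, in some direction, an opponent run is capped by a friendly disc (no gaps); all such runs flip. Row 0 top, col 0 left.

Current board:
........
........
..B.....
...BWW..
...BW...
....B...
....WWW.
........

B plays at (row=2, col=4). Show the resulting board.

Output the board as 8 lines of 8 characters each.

Answer: ........
........
..B.B...
...BBW..
...BB...
....B...
....WWW.
........

Derivation:
Place B at (2,4); scan 8 dirs for brackets.
Dir NW: first cell '.' (not opp) -> no flip
Dir N: first cell '.' (not opp) -> no flip
Dir NE: first cell '.' (not opp) -> no flip
Dir W: first cell '.' (not opp) -> no flip
Dir E: first cell '.' (not opp) -> no flip
Dir SW: first cell 'B' (not opp) -> no flip
Dir S: opp run (3,4) (4,4) capped by B -> flip
Dir SE: opp run (3,5), next='.' -> no flip
All flips: (3,4) (4,4)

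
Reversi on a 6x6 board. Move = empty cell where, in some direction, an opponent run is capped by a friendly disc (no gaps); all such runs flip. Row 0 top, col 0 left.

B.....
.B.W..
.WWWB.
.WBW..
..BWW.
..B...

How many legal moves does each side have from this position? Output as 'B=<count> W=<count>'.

Answer: B=11 W=7

Derivation:
-- B to move --
(0,2): flips 1 -> legal
(0,3): no bracket -> illegal
(0,4): no bracket -> illegal
(1,0): flips 1 -> legal
(1,2): flips 1 -> legal
(1,4): flips 1 -> legal
(2,0): flips 4 -> legal
(3,0): flips 1 -> legal
(3,4): flips 2 -> legal
(3,5): no bracket -> illegal
(4,0): no bracket -> illegal
(4,1): flips 2 -> legal
(4,5): flips 2 -> legal
(5,3): no bracket -> illegal
(5,4): flips 1 -> legal
(5,5): flips 3 -> legal
B mobility = 11
-- W to move --
(0,1): flips 1 -> legal
(0,2): no bracket -> illegal
(1,0): no bracket -> illegal
(1,2): no bracket -> illegal
(1,4): no bracket -> illegal
(1,5): flips 1 -> legal
(2,0): no bracket -> illegal
(2,5): flips 1 -> legal
(3,4): no bracket -> illegal
(3,5): flips 1 -> legal
(4,1): flips 2 -> legal
(5,1): flips 1 -> legal
(5,3): flips 1 -> legal
W mobility = 7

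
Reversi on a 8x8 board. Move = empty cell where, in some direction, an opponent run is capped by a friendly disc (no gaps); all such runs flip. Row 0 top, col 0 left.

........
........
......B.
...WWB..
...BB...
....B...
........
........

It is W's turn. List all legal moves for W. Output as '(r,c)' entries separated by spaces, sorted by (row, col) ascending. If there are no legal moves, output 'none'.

(1,5): no bracket -> illegal
(1,6): no bracket -> illegal
(1,7): no bracket -> illegal
(2,4): no bracket -> illegal
(2,5): no bracket -> illegal
(2,7): no bracket -> illegal
(3,2): no bracket -> illegal
(3,6): flips 1 -> legal
(3,7): no bracket -> illegal
(4,2): no bracket -> illegal
(4,5): no bracket -> illegal
(4,6): no bracket -> illegal
(5,2): flips 1 -> legal
(5,3): flips 1 -> legal
(5,5): flips 1 -> legal
(6,3): no bracket -> illegal
(6,4): flips 2 -> legal
(6,5): no bracket -> illegal

Answer: (3,6) (5,2) (5,3) (5,5) (6,4)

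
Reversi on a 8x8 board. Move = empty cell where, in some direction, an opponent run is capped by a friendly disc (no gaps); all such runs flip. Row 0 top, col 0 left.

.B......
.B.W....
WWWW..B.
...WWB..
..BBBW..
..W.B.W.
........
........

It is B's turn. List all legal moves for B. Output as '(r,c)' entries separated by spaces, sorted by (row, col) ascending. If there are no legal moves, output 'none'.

(0,2): no bracket -> illegal
(0,3): flips 3 -> legal
(0,4): no bracket -> illegal
(1,0): no bracket -> illegal
(1,2): no bracket -> illegal
(1,4): no bracket -> illegal
(2,4): flips 2 -> legal
(2,5): flips 1 -> legal
(3,0): no bracket -> illegal
(3,1): flips 1 -> legal
(3,2): flips 2 -> legal
(3,6): flips 1 -> legal
(4,1): no bracket -> illegal
(4,6): flips 1 -> legal
(4,7): no bracket -> illegal
(5,1): no bracket -> illegal
(5,3): no bracket -> illegal
(5,5): flips 1 -> legal
(5,7): no bracket -> illegal
(6,1): flips 1 -> legal
(6,2): flips 1 -> legal
(6,3): no bracket -> illegal
(6,5): no bracket -> illegal
(6,6): no bracket -> illegal
(6,7): no bracket -> illegal

Answer: (0,3) (2,4) (2,5) (3,1) (3,2) (3,6) (4,6) (5,5) (6,1) (6,2)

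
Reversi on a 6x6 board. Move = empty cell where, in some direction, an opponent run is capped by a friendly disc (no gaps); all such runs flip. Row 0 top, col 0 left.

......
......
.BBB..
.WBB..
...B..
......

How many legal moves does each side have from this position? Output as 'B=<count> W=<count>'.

-- B to move --
(2,0): no bracket -> illegal
(3,0): flips 1 -> legal
(4,0): flips 1 -> legal
(4,1): flips 1 -> legal
(4,2): no bracket -> illegal
B mobility = 3
-- W to move --
(1,0): no bracket -> illegal
(1,1): flips 1 -> legal
(1,2): no bracket -> illegal
(1,3): flips 1 -> legal
(1,4): no bracket -> illegal
(2,0): no bracket -> illegal
(2,4): no bracket -> illegal
(3,0): no bracket -> illegal
(3,4): flips 2 -> legal
(4,1): no bracket -> illegal
(4,2): no bracket -> illegal
(4,4): no bracket -> illegal
(5,2): no bracket -> illegal
(5,3): no bracket -> illegal
(5,4): no bracket -> illegal
W mobility = 3

Answer: B=3 W=3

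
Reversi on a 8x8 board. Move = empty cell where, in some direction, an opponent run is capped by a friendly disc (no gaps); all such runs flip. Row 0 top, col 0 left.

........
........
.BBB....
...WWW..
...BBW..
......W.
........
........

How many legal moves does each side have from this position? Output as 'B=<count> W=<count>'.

-- B to move --
(2,4): flips 1 -> legal
(2,5): flips 1 -> legal
(2,6): flips 1 -> legal
(3,2): no bracket -> illegal
(3,6): no bracket -> illegal
(4,2): no bracket -> illegal
(4,6): flips 1 -> legal
(4,7): no bracket -> illegal
(5,4): no bracket -> illegal
(5,5): no bracket -> illegal
(5,7): no bracket -> illegal
(6,5): no bracket -> illegal
(6,6): no bracket -> illegal
(6,7): flips 3 -> legal
B mobility = 5
-- W to move --
(1,0): no bracket -> illegal
(1,1): flips 1 -> legal
(1,2): flips 1 -> legal
(1,3): flips 1 -> legal
(1,4): no bracket -> illegal
(2,0): no bracket -> illegal
(2,4): no bracket -> illegal
(3,0): no bracket -> illegal
(3,1): no bracket -> illegal
(3,2): no bracket -> illegal
(4,2): flips 2 -> legal
(5,2): flips 1 -> legal
(5,3): flips 2 -> legal
(5,4): flips 1 -> legal
(5,5): flips 1 -> legal
W mobility = 8

Answer: B=5 W=8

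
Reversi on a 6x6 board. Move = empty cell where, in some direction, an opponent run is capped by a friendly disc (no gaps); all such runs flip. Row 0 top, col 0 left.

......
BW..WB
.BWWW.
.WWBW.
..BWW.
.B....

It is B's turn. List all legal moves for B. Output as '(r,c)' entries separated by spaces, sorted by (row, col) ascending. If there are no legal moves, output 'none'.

(0,0): flips 2 -> legal
(0,1): flips 1 -> legal
(0,2): no bracket -> illegal
(0,3): no bracket -> illegal
(0,4): no bracket -> illegal
(0,5): no bracket -> illegal
(1,2): flips 3 -> legal
(1,3): flips 2 -> legal
(2,0): flips 1 -> legal
(2,5): flips 3 -> legal
(3,0): flips 2 -> legal
(3,5): flips 1 -> legal
(4,0): no bracket -> illegal
(4,1): flips 1 -> legal
(4,5): flips 2 -> legal
(5,2): no bracket -> illegal
(5,3): flips 1 -> legal
(5,4): flips 2 -> legal
(5,5): flips 1 -> legal

Answer: (0,0) (0,1) (1,2) (1,3) (2,0) (2,5) (3,0) (3,5) (4,1) (4,5) (5,3) (5,4) (5,5)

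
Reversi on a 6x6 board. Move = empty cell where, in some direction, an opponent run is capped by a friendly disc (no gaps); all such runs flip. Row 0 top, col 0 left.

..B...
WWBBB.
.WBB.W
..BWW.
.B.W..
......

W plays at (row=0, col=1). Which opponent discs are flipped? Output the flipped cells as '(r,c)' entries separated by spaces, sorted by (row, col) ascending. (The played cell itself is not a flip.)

Dir NW: edge -> no flip
Dir N: edge -> no flip
Dir NE: edge -> no flip
Dir W: first cell '.' (not opp) -> no flip
Dir E: opp run (0,2), next='.' -> no flip
Dir SW: first cell 'W' (not opp) -> no flip
Dir S: first cell 'W' (not opp) -> no flip
Dir SE: opp run (1,2) (2,3) capped by W -> flip

Answer: (1,2) (2,3)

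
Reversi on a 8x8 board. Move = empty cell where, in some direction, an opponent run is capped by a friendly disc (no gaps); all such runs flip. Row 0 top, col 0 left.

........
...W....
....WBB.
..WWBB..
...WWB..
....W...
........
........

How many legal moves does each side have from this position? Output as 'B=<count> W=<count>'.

-- B to move --
(0,2): flips 2 -> legal
(0,3): no bracket -> illegal
(0,4): no bracket -> illegal
(1,2): no bracket -> illegal
(1,4): flips 1 -> legal
(1,5): no bracket -> illegal
(2,1): no bracket -> illegal
(2,2): no bracket -> illegal
(2,3): flips 1 -> legal
(3,1): flips 2 -> legal
(4,1): no bracket -> illegal
(4,2): flips 2 -> legal
(5,2): flips 1 -> legal
(5,3): flips 1 -> legal
(5,5): no bracket -> illegal
(6,3): flips 1 -> legal
(6,4): flips 2 -> legal
(6,5): no bracket -> illegal
B mobility = 9
-- W to move --
(1,4): no bracket -> illegal
(1,5): no bracket -> illegal
(1,6): flips 2 -> legal
(1,7): flips 2 -> legal
(2,3): no bracket -> illegal
(2,7): flips 2 -> legal
(3,6): flips 3 -> legal
(3,7): no bracket -> illegal
(4,6): flips 2 -> legal
(5,5): no bracket -> illegal
(5,6): no bracket -> illegal
W mobility = 5

Answer: B=9 W=5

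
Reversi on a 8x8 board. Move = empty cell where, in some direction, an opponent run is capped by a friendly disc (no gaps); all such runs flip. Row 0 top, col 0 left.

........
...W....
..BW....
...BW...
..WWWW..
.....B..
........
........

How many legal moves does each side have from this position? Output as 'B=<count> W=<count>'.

Answer: B=6 W=7

Derivation:
-- B to move --
(0,2): no bracket -> illegal
(0,3): flips 2 -> legal
(0,4): flips 1 -> legal
(1,2): no bracket -> illegal
(1,4): no bracket -> illegal
(2,4): flips 1 -> legal
(2,5): no bracket -> illegal
(3,1): no bracket -> illegal
(3,2): no bracket -> illegal
(3,5): flips 2 -> legal
(3,6): no bracket -> illegal
(4,1): no bracket -> illegal
(4,6): no bracket -> illegal
(5,1): flips 1 -> legal
(5,2): no bracket -> illegal
(5,3): flips 1 -> legal
(5,4): no bracket -> illegal
(5,6): no bracket -> illegal
B mobility = 6
-- W to move --
(1,1): flips 2 -> legal
(1,2): no bracket -> illegal
(2,1): flips 1 -> legal
(2,4): flips 1 -> legal
(3,1): flips 1 -> legal
(3,2): flips 1 -> legal
(4,6): no bracket -> illegal
(5,4): no bracket -> illegal
(5,6): no bracket -> illegal
(6,4): no bracket -> illegal
(6,5): flips 1 -> legal
(6,6): flips 1 -> legal
W mobility = 7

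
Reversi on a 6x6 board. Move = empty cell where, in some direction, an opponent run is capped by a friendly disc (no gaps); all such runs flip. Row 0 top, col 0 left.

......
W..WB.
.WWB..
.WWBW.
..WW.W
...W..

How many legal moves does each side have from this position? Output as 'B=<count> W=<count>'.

Answer: B=8 W=5

Derivation:
-- B to move --
(0,0): no bracket -> illegal
(0,1): no bracket -> illegal
(0,2): no bracket -> illegal
(0,3): flips 1 -> legal
(0,4): no bracket -> illegal
(1,1): flips 1 -> legal
(1,2): flips 1 -> legal
(2,0): flips 2 -> legal
(2,4): no bracket -> illegal
(2,5): no bracket -> illegal
(3,0): flips 2 -> legal
(3,5): flips 1 -> legal
(4,0): no bracket -> illegal
(4,1): flips 1 -> legal
(4,4): no bracket -> illegal
(5,1): flips 1 -> legal
(5,2): no bracket -> illegal
(5,4): no bracket -> illegal
(5,5): no bracket -> illegal
B mobility = 8
-- W to move --
(0,3): no bracket -> illegal
(0,4): no bracket -> illegal
(0,5): flips 2 -> legal
(1,2): flips 1 -> legal
(1,5): flips 1 -> legal
(2,4): flips 2 -> legal
(2,5): no bracket -> illegal
(4,4): flips 1 -> legal
W mobility = 5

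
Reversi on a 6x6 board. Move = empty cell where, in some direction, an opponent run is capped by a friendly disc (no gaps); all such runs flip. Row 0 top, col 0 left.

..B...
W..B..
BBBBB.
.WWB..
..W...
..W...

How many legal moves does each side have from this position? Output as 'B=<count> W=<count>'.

-- B to move --
(0,0): flips 1 -> legal
(0,1): no bracket -> illegal
(1,1): no bracket -> illegal
(3,0): flips 2 -> legal
(4,0): flips 1 -> legal
(4,1): flips 2 -> legal
(4,3): flips 1 -> legal
(5,1): flips 1 -> legal
(5,3): flips 2 -> legal
B mobility = 7
-- W to move --
(0,1): no bracket -> illegal
(0,3): no bracket -> illegal
(0,4): flips 2 -> legal
(1,1): flips 1 -> legal
(1,2): flips 1 -> legal
(1,4): flips 1 -> legal
(1,5): flips 2 -> legal
(2,5): no bracket -> illegal
(3,0): flips 1 -> legal
(3,4): flips 1 -> legal
(3,5): no bracket -> illegal
(4,3): no bracket -> illegal
(4,4): no bracket -> illegal
W mobility = 7

Answer: B=7 W=7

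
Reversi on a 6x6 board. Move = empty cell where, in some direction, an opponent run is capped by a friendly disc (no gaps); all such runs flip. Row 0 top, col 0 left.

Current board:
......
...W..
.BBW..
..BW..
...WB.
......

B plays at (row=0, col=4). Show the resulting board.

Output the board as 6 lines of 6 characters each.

Place B at (0,4); scan 8 dirs for brackets.
Dir NW: edge -> no flip
Dir N: edge -> no flip
Dir NE: edge -> no flip
Dir W: first cell '.' (not opp) -> no flip
Dir E: first cell '.' (not opp) -> no flip
Dir SW: opp run (1,3) capped by B -> flip
Dir S: first cell '.' (not opp) -> no flip
Dir SE: first cell '.' (not opp) -> no flip
All flips: (1,3)

Answer: ....B.
...B..
.BBW..
..BW..
...WB.
......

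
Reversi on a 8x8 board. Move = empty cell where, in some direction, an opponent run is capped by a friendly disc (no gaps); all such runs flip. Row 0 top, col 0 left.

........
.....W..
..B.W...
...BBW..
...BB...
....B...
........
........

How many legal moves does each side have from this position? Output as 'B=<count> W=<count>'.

Answer: B=4 W=4

Derivation:
-- B to move --
(0,4): no bracket -> illegal
(0,5): no bracket -> illegal
(0,6): flips 2 -> legal
(1,3): no bracket -> illegal
(1,4): flips 1 -> legal
(1,6): no bracket -> illegal
(2,3): no bracket -> illegal
(2,5): no bracket -> illegal
(2,6): flips 1 -> legal
(3,6): flips 1 -> legal
(4,5): no bracket -> illegal
(4,6): no bracket -> illegal
B mobility = 4
-- W to move --
(1,1): no bracket -> illegal
(1,2): no bracket -> illegal
(1,3): no bracket -> illegal
(2,1): no bracket -> illegal
(2,3): no bracket -> illegal
(2,5): no bracket -> illegal
(3,1): no bracket -> illegal
(3,2): flips 2 -> legal
(4,2): flips 1 -> legal
(4,5): no bracket -> illegal
(5,2): no bracket -> illegal
(5,3): flips 1 -> legal
(5,5): no bracket -> illegal
(6,3): no bracket -> illegal
(6,4): flips 3 -> legal
(6,5): no bracket -> illegal
W mobility = 4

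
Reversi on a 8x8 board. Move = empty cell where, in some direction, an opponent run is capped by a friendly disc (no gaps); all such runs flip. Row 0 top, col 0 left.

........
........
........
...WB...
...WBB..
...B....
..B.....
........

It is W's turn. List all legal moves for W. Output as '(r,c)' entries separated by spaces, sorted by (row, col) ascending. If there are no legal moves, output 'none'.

(2,3): no bracket -> illegal
(2,4): no bracket -> illegal
(2,5): flips 1 -> legal
(3,5): flips 1 -> legal
(3,6): no bracket -> illegal
(4,2): no bracket -> illegal
(4,6): flips 2 -> legal
(5,1): no bracket -> illegal
(5,2): no bracket -> illegal
(5,4): no bracket -> illegal
(5,5): flips 1 -> legal
(5,6): no bracket -> illegal
(6,1): no bracket -> illegal
(6,3): flips 1 -> legal
(6,4): no bracket -> illegal
(7,1): no bracket -> illegal
(7,2): no bracket -> illegal
(7,3): no bracket -> illegal

Answer: (2,5) (3,5) (4,6) (5,5) (6,3)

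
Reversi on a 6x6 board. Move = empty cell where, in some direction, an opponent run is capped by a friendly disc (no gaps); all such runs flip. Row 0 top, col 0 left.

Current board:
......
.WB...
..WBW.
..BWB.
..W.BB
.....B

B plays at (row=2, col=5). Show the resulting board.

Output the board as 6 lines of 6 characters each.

Place B at (2,5); scan 8 dirs for brackets.
Dir NW: first cell '.' (not opp) -> no flip
Dir N: first cell '.' (not opp) -> no flip
Dir NE: edge -> no flip
Dir W: opp run (2,4) capped by B -> flip
Dir E: edge -> no flip
Dir SW: first cell 'B' (not opp) -> no flip
Dir S: first cell '.' (not opp) -> no flip
Dir SE: edge -> no flip
All flips: (2,4)

Answer: ......
.WB...
..WBBB
..BWB.
..W.BB
.....B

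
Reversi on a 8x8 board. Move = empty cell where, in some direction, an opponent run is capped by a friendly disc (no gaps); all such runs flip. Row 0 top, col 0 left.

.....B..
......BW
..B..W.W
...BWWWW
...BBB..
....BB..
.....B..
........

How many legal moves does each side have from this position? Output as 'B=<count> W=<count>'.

-- B to move --
(0,6): no bracket -> illegal
(0,7): no bracket -> illegal
(1,4): no bracket -> illegal
(1,5): flips 2 -> legal
(2,3): flips 1 -> legal
(2,4): flips 1 -> legal
(2,6): flips 1 -> legal
(4,6): no bracket -> illegal
(4,7): no bracket -> illegal
B mobility = 4
-- W to move --
(0,4): no bracket -> illegal
(0,6): no bracket -> illegal
(0,7): flips 1 -> legal
(1,1): no bracket -> illegal
(1,2): no bracket -> illegal
(1,3): no bracket -> illegal
(1,4): no bracket -> illegal
(1,5): flips 1 -> legal
(2,1): no bracket -> illegal
(2,3): no bracket -> illegal
(2,4): no bracket -> illegal
(2,6): no bracket -> illegal
(3,1): no bracket -> illegal
(3,2): flips 1 -> legal
(4,2): no bracket -> illegal
(4,6): no bracket -> illegal
(5,2): flips 1 -> legal
(5,3): flips 1 -> legal
(5,6): flips 1 -> legal
(6,3): flips 2 -> legal
(6,4): flips 2 -> legal
(6,6): no bracket -> illegal
(7,4): no bracket -> illegal
(7,5): flips 3 -> legal
(7,6): no bracket -> illegal
W mobility = 9

Answer: B=4 W=9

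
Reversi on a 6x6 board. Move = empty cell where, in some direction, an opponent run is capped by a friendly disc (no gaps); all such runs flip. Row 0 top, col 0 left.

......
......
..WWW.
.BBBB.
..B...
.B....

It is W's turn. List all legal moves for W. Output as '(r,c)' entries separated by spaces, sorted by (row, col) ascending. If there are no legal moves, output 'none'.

Answer: (4,0) (4,1) (4,3) (4,4) (4,5) (5,2)

Derivation:
(2,0): no bracket -> illegal
(2,1): no bracket -> illegal
(2,5): no bracket -> illegal
(3,0): no bracket -> illegal
(3,5): no bracket -> illegal
(4,0): flips 1 -> legal
(4,1): flips 1 -> legal
(4,3): flips 1 -> legal
(4,4): flips 2 -> legal
(4,5): flips 1 -> legal
(5,0): no bracket -> illegal
(5,2): flips 2 -> legal
(5,3): no bracket -> illegal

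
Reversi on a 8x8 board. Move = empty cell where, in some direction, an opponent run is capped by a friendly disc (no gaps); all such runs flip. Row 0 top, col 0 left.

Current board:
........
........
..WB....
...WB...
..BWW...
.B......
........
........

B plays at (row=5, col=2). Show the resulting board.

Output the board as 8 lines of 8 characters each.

Answer: ........
........
..WB....
...WB...
..BBW...
.BB.....
........
........

Derivation:
Place B at (5,2); scan 8 dirs for brackets.
Dir NW: first cell '.' (not opp) -> no flip
Dir N: first cell 'B' (not opp) -> no flip
Dir NE: opp run (4,3) capped by B -> flip
Dir W: first cell 'B' (not opp) -> no flip
Dir E: first cell '.' (not opp) -> no flip
Dir SW: first cell '.' (not opp) -> no flip
Dir S: first cell '.' (not opp) -> no flip
Dir SE: first cell '.' (not opp) -> no flip
All flips: (4,3)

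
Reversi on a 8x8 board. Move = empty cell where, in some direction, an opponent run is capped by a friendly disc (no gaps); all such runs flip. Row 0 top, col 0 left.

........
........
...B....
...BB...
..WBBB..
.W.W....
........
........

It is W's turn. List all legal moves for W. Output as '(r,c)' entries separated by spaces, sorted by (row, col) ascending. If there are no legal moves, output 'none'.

(1,2): no bracket -> illegal
(1,3): flips 3 -> legal
(1,4): no bracket -> illegal
(2,2): no bracket -> illegal
(2,4): flips 1 -> legal
(2,5): no bracket -> illegal
(3,2): no bracket -> illegal
(3,5): flips 1 -> legal
(3,6): no bracket -> illegal
(4,6): flips 3 -> legal
(5,2): no bracket -> illegal
(5,4): no bracket -> illegal
(5,5): no bracket -> illegal
(5,6): no bracket -> illegal

Answer: (1,3) (2,4) (3,5) (4,6)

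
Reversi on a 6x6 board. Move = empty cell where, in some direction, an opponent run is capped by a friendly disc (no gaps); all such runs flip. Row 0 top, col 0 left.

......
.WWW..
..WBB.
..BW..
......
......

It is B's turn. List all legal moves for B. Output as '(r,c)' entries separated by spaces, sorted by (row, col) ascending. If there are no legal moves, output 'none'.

(0,0): no bracket -> illegal
(0,1): flips 1 -> legal
(0,2): flips 3 -> legal
(0,3): flips 1 -> legal
(0,4): no bracket -> illegal
(1,0): no bracket -> illegal
(1,4): no bracket -> illegal
(2,0): no bracket -> illegal
(2,1): flips 1 -> legal
(3,1): no bracket -> illegal
(3,4): flips 1 -> legal
(4,2): flips 1 -> legal
(4,3): flips 1 -> legal
(4,4): no bracket -> illegal

Answer: (0,1) (0,2) (0,3) (2,1) (3,4) (4,2) (4,3)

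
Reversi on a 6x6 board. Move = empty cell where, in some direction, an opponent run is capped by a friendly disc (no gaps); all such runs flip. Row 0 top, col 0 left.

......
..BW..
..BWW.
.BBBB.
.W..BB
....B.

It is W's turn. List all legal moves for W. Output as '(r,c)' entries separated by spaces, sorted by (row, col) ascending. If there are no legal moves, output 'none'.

(0,1): flips 1 -> legal
(0,2): no bracket -> illegal
(0,3): no bracket -> illegal
(1,1): flips 1 -> legal
(2,0): no bracket -> illegal
(2,1): flips 2 -> legal
(2,5): no bracket -> illegal
(3,0): no bracket -> illegal
(3,5): no bracket -> illegal
(4,0): flips 2 -> legal
(4,2): flips 1 -> legal
(4,3): flips 1 -> legal
(5,3): no bracket -> illegal
(5,5): no bracket -> illegal

Answer: (0,1) (1,1) (2,1) (4,0) (4,2) (4,3)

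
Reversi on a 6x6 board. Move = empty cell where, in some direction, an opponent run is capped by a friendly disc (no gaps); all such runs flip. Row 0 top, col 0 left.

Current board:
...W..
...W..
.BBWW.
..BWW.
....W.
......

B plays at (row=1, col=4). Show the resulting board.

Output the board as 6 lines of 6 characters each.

Answer: ...W..
...WB.
.BBBW.
..BWW.
....W.
......

Derivation:
Place B at (1,4); scan 8 dirs for brackets.
Dir NW: opp run (0,3), next=edge -> no flip
Dir N: first cell '.' (not opp) -> no flip
Dir NE: first cell '.' (not opp) -> no flip
Dir W: opp run (1,3), next='.' -> no flip
Dir E: first cell '.' (not opp) -> no flip
Dir SW: opp run (2,3) capped by B -> flip
Dir S: opp run (2,4) (3,4) (4,4), next='.' -> no flip
Dir SE: first cell '.' (not opp) -> no flip
All flips: (2,3)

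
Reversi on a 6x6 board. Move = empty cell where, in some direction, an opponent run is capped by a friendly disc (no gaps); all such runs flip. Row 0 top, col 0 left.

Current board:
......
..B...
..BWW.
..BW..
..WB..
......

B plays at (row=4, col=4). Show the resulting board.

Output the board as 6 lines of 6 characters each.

Place B at (4,4); scan 8 dirs for brackets.
Dir NW: opp run (3,3) capped by B -> flip
Dir N: first cell '.' (not opp) -> no flip
Dir NE: first cell '.' (not opp) -> no flip
Dir W: first cell 'B' (not opp) -> no flip
Dir E: first cell '.' (not opp) -> no flip
Dir SW: first cell '.' (not opp) -> no flip
Dir S: first cell '.' (not opp) -> no flip
Dir SE: first cell '.' (not opp) -> no flip
All flips: (3,3)

Answer: ......
..B...
..BWW.
..BB..
..WBB.
......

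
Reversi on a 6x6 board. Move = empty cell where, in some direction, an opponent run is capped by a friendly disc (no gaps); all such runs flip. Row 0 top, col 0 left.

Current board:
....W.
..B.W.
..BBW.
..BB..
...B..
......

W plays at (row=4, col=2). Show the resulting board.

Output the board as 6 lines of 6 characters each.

Answer: ....W.
..B.W.
..BBW.
..BW..
..WB..
......

Derivation:
Place W at (4,2); scan 8 dirs for brackets.
Dir NW: first cell '.' (not opp) -> no flip
Dir N: opp run (3,2) (2,2) (1,2), next='.' -> no flip
Dir NE: opp run (3,3) capped by W -> flip
Dir W: first cell '.' (not opp) -> no flip
Dir E: opp run (4,3), next='.' -> no flip
Dir SW: first cell '.' (not opp) -> no flip
Dir S: first cell '.' (not opp) -> no flip
Dir SE: first cell '.' (not opp) -> no flip
All flips: (3,3)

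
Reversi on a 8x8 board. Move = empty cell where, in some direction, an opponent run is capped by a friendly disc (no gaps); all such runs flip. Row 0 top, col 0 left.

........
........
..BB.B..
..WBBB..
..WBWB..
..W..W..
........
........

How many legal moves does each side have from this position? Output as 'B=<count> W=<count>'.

Answer: B=10 W=10

Derivation:
-- B to move --
(2,1): flips 1 -> legal
(3,1): flips 1 -> legal
(4,1): flips 2 -> legal
(4,6): no bracket -> illegal
(5,1): flips 1 -> legal
(5,3): flips 1 -> legal
(5,4): flips 1 -> legal
(5,6): no bracket -> illegal
(6,1): flips 1 -> legal
(6,2): flips 3 -> legal
(6,3): no bracket -> illegal
(6,4): no bracket -> illegal
(6,5): flips 1 -> legal
(6,6): flips 2 -> legal
B mobility = 10
-- W to move --
(1,1): flips 2 -> legal
(1,2): flips 1 -> legal
(1,3): no bracket -> illegal
(1,4): flips 1 -> legal
(1,5): flips 3 -> legal
(1,6): flips 3 -> legal
(2,1): no bracket -> illegal
(2,4): flips 2 -> legal
(2,6): flips 1 -> legal
(3,1): no bracket -> illegal
(3,6): flips 3 -> legal
(4,6): flips 1 -> legal
(5,3): no bracket -> illegal
(5,4): flips 1 -> legal
(5,6): no bracket -> illegal
W mobility = 10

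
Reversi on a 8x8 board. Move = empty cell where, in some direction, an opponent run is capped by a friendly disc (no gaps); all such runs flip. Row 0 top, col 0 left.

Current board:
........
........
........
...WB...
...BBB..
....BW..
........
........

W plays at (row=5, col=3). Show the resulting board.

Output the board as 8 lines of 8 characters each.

Answer: ........
........
........
...WB...
...WBB..
...WWW..
........
........

Derivation:
Place W at (5,3); scan 8 dirs for brackets.
Dir NW: first cell '.' (not opp) -> no flip
Dir N: opp run (4,3) capped by W -> flip
Dir NE: opp run (4,4), next='.' -> no flip
Dir W: first cell '.' (not opp) -> no flip
Dir E: opp run (5,4) capped by W -> flip
Dir SW: first cell '.' (not opp) -> no flip
Dir S: first cell '.' (not opp) -> no flip
Dir SE: first cell '.' (not opp) -> no flip
All flips: (4,3) (5,4)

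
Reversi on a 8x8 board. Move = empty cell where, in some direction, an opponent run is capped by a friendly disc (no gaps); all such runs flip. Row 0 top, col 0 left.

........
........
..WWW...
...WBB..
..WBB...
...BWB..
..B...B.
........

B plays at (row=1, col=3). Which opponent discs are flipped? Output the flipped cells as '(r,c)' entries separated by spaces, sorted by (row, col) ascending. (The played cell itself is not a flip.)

Dir NW: first cell '.' (not opp) -> no flip
Dir N: first cell '.' (not opp) -> no flip
Dir NE: first cell '.' (not opp) -> no flip
Dir W: first cell '.' (not opp) -> no flip
Dir E: first cell '.' (not opp) -> no flip
Dir SW: opp run (2,2), next='.' -> no flip
Dir S: opp run (2,3) (3,3) capped by B -> flip
Dir SE: opp run (2,4) capped by B -> flip

Answer: (2,3) (2,4) (3,3)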